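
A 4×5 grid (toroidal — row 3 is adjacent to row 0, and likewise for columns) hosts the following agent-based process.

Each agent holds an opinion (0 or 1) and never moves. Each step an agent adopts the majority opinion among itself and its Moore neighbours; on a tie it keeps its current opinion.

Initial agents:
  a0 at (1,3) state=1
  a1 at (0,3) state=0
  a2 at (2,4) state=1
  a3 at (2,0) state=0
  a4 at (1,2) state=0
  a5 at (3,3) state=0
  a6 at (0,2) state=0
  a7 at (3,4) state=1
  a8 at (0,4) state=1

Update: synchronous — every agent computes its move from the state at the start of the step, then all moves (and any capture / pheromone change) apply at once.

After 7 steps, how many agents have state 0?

t=1: a0@(1,3):1 a1@(0,3):0 a2@(2,4):1 a3@(2,0):1 a4@(1,2):0 a5@(3,3):0 a6@(0,2):0 a7@(3,4):1 a8@(0,4):1
t=2: (unchanged — steady state)

4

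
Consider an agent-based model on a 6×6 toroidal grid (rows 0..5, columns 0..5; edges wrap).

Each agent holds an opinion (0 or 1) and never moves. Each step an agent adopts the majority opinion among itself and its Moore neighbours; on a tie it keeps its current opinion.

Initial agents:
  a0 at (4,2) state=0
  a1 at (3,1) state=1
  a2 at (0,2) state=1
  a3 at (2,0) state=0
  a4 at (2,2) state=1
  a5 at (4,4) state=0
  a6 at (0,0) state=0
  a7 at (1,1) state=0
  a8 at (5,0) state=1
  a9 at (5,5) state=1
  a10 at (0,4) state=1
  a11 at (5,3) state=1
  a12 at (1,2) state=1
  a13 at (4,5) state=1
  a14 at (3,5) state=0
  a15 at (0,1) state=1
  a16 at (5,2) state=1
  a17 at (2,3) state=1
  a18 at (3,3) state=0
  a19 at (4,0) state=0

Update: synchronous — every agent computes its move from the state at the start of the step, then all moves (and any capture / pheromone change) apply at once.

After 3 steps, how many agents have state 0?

t=1: a0@(4,2):1 a1@(3,1):0 a2@(0,2):1 a3@(2,0):0 a4@(2,2):1 a5@(4,4):0 a6@(0,0):1 a7@(1,1):1 a8@(5,0):1 a9@(5,5):1 a10@(0,4):1 a11@(5,3):1 a12@(1,2):1 a13@(4,5):1 a14@(3,5):0 a15@(0,1):1 a16@(5,2):1 a17@(2,3):1 a18@(3,3):0 a19@(4,0):1
t=2: a0@(4,2):1 a1@(3,1):1 a2@(0,2):1 a3@(2,0):0 a4@(2,2):1 a5@(4,4):0 a6@(0,0):1 a7@(1,1):1 a8@(5,0):1 a9@(5,5):1 a10@(0,4):1 a11@(5,3):1 a12@(1,2):1 a13@(4,5):1 a14@(3,5):0 a15@(0,1):1 a16@(5,2):1 a17@(2,3):1 a18@(3,3):1 a19@(4,0):1
t=3: a0@(4,2):1 a1@(3,1):1 a2@(0,2):1 a3@(2,0):0 a4@(2,2):1 a5@(4,4):1 a6@(0,0):1 a7@(1,1):1 a8@(5,0):1 a9@(5,5):1 a10@(0,4):1 a11@(5,3):1 a12@(1,2):1 a13@(4,5):1 a14@(3,5):0 a15@(0,1):1 a16@(5,2):1 a17@(2,3):1 a18@(3,3):1 a19@(4,0):1

2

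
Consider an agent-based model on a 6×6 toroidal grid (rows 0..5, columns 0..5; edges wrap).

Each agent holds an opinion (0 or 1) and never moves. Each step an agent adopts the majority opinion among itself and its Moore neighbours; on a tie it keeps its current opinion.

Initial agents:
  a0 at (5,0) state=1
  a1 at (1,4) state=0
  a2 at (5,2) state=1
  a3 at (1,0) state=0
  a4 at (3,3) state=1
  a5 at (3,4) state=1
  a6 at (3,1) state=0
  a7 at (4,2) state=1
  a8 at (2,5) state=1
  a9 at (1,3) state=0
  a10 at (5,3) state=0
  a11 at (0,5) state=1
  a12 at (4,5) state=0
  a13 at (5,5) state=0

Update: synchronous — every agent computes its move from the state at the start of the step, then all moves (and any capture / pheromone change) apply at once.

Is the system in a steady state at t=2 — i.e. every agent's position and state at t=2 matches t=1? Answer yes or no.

no

t=1: a0@(5,0):1 a1@(1,4):0 a2@(5,2):1 a3@(1,0):1 a4@(3,3):1 a5@(3,4):1 a6@(3,1):0 a7@(4,2):1 a8@(2,5):1 a9@(1,3):0 a10@(5,3):1 a11@(0,5):0 a12@(4,5):0 a13@(5,5):0
t=2: a0@(5,0):0 a1@(1,4):0 a2@(5,2):1 a3@(1,0):1 a4@(3,3):1 a5@(3,4):1 a6@(3,1):0 a7@(4,2):1 a8@(2,5):1 a9@(1,3):0 a10@(5,3):1 a11@(0,5):0 a12@(4,5):0 a13@(5,5):0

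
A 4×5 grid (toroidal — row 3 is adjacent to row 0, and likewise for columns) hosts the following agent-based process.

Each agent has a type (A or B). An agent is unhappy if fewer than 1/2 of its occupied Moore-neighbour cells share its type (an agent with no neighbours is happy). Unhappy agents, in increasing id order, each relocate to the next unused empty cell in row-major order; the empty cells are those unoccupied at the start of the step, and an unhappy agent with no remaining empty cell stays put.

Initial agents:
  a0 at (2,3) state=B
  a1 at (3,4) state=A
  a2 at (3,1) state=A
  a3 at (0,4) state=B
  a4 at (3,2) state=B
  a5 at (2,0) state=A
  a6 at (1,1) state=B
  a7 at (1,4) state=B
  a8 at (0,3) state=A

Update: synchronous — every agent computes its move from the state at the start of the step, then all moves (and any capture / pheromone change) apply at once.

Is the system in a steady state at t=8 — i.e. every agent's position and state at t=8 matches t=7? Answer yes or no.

t=1: a0@(2,3):B a1@(3,4):A a2@(3,1):A a3@(0,0):B a4@(0,1):B a5@(2,0):A a6@(0,2):B a7@(1,4):B a8@(1,0):A
t=2: a0@(2,3):B a1@(0,3):A a2@(0,4):A a3@(1,1):B a4@(0,1):B a5@(2,0):A a6@(0,2):B a7@(1,4):B a8@(1,2):A
t=3: a0@(2,3):B a1@(0,3):A a2@(0,4):A a3@(1,1):B a4@(0,1):B a5@(0,0):A a6@(0,2):B a7@(1,0):B a8@(1,3):A
t=4: a0@(1,2):B a1@(0,3):A a2@(0,4):A a3@(1,1):B a4@(0,1):B a5@(1,4):A a6@(0,2):B a7@(1,0):B a8@(1,3):A
t=5: (unchanged — steady state)

yes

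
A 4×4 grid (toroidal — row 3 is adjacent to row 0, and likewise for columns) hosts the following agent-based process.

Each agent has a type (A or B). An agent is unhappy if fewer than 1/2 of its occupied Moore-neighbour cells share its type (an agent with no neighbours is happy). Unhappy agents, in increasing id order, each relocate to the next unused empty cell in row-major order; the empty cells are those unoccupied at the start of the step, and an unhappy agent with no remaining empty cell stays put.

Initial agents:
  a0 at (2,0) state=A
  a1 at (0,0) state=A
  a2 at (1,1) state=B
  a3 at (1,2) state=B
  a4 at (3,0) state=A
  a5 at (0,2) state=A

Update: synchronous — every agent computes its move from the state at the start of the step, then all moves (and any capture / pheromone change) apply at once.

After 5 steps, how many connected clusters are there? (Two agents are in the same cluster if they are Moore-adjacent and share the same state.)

t=1: a0@(2,0):A a1@(0,0):A a2@(0,1):B a3@(1,2):B a4@(3,0):A a5@(0,3):A
t=2: a0@(2,0):A a1@(0,0):A a2@(0,2):B a3@(1,2):B a4@(3,0):A a5@(0,3):A
t=3: (unchanged — steady state)

2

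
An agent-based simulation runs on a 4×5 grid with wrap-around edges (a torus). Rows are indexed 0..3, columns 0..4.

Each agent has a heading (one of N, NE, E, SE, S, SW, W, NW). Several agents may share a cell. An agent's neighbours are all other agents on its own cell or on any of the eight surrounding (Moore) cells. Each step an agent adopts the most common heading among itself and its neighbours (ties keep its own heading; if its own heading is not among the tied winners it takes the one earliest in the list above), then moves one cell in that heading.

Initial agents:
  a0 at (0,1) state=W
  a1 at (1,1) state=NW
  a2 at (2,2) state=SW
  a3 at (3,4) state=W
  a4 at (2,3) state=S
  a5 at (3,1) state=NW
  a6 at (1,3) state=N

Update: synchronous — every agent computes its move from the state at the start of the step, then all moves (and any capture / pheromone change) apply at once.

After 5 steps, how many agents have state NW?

7

t=1: a0@(3,0):NW a1@(0,0):NW a2@(1,1):NW a3@(3,3):W a4@(3,3):S a5@(2,0):NW a6@(0,3):N
t=2: a0@(2,4):NW a1@(3,4):NW a2@(0,0):NW a3@(3,2):W a4@(0,3):S a5@(1,4):NW a6@(3,3):N
t=3: a0@(1,3):NW a1@(2,3):NW a2@(3,4):NW a3@(3,1):W a4@(3,2):NW a5@(0,3):NW a6@(2,2):NW
t=4: a0@(0,2):NW a1@(1,2):NW a2@(2,3):NW a3@(2,0):NW a4@(2,1):NW a5@(3,2):NW a6@(1,1):NW
t=5: a0@(3,1):NW a1@(0,1):NW a2@(1,2):NW a3@(1,4):NW a4@(1,0):NW a5@(2,1):NW a6@(0,0):NW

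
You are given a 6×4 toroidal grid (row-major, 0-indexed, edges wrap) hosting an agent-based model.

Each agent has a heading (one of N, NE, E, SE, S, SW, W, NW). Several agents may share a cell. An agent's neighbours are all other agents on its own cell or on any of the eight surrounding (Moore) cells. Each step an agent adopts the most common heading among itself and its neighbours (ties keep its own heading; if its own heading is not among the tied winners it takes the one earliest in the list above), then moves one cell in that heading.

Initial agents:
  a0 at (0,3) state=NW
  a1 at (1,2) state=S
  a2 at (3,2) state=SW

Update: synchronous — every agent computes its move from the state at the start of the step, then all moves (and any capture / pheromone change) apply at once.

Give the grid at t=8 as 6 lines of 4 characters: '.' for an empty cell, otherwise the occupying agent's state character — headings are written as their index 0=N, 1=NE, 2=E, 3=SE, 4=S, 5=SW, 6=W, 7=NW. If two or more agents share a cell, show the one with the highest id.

t=1: a0@(5,2):NW a1@(2,2):S a2@(4,1):SW
t=2: a0@(4,1):NW a1@(3,2):S a2@(5,0):SW
t=3: a0@(3,0):NW a1@(4,2):S a2@(0,3):SW
t=4: a0@(2,3):NW a1@(5,2):S a2@(1,2):SW
t=5: a0@(1,2):NW a1@(0,2):S a2@(2,1):SW
t=6: a0@(0,1):NW a1@(1,2):S a2@(3,0):SW
t=7: a0@(5,0):NW a1@(2,2):S a2@(4,3):SW
t=8: a0@(4,3):NW a1@(3,2):S a2@(5,2):SW

....
....
....
..4.
...7
..5.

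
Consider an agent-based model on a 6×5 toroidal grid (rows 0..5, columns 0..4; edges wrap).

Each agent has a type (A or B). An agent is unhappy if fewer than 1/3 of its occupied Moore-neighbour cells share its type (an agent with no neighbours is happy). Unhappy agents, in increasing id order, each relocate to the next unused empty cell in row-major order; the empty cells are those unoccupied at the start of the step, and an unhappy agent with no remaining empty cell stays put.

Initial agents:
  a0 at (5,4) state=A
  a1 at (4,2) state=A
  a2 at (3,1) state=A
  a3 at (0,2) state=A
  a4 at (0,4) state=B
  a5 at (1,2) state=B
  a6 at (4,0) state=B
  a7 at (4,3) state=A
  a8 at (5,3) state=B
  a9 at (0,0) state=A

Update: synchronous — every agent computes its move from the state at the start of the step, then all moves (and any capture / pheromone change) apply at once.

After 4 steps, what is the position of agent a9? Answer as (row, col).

t=1: a0@(5,4):A a1@(4,2):A a2@(3,1):A a3@(0,1):A a4@(0,4):B a5@(0,3):B a6@(1,0):B a7@(4,3):A a8@(1,1):B a9@(0,0):A
t=2: (unchanged — steady state)

(0, 0)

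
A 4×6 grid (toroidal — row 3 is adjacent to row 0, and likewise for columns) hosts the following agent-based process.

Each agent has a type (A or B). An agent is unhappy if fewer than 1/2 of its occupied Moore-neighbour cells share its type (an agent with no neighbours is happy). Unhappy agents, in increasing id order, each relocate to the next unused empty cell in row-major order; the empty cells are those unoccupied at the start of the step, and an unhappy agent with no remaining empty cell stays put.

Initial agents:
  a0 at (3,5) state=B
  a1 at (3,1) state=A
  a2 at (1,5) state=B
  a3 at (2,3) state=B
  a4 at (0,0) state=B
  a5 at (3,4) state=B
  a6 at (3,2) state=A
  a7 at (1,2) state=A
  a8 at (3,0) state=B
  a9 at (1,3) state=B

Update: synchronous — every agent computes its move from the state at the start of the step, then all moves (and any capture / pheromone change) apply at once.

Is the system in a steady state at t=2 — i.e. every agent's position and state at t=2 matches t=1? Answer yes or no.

t=1: a0@(3,5):B a1@(0,1):A a2@(1,5):B a3@(2,3):B a4@(0,0):B a5@(3,4):B a6@(3,2):A a7@(0,2):A a8@(3,0):B a9@(1,3):B
t=2: (unchanged — steady state)

yes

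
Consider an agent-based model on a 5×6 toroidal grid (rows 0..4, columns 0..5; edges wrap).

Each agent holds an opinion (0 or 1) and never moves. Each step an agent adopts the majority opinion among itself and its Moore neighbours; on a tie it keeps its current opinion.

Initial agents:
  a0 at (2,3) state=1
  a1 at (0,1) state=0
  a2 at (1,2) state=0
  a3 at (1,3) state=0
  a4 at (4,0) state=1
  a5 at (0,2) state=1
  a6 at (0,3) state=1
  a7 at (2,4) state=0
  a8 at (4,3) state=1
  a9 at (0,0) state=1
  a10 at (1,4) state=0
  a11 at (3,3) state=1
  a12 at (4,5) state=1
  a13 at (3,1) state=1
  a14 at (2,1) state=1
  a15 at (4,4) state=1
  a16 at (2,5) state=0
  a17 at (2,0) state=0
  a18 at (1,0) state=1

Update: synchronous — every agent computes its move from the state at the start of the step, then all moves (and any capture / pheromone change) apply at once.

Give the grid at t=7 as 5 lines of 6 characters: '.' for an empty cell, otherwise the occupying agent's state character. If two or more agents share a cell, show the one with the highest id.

t=1: a0@(2,3):0 a1@(0,1):1 a2@(1,2):1 a3@(1,3):0 a4@(4,0):1 a5@(0,2):1 a6@(0,3):1 a7@(2,4):0 a8@(4,3):1 a9@(0,0):1 a10@(1,4):0 a11@(3,3):1 a12@(4,5):1 a13@(3,1):1 a14@(2,1):1 a15@(4,4):1 a16@(2,5):0 a17@(2,0):1 a18@(1,0):1
t=2: (unchanged — steady state)

1111..
1.100.
11.000
.1.1..
1..111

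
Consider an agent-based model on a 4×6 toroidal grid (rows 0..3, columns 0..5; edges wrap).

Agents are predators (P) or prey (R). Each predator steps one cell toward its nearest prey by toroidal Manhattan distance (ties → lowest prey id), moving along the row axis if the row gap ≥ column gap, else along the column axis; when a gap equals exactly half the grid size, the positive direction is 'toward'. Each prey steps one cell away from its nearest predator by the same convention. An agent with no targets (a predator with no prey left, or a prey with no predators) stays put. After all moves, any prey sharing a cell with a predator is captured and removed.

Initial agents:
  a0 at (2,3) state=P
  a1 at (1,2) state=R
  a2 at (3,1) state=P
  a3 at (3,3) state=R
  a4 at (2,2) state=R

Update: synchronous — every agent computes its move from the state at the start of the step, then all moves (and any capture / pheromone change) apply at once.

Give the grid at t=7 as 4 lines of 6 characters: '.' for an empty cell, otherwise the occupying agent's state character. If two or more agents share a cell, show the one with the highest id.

......
..PP..
.RRR..
......

t=1: a0@(3,3):P a1@(0,2):R a2@(3,2):P a3@(0,3):R a4@(2,1):R
t=2: a0@(0,3):P a1@(1,2):R a2@(0,2):P a3@(1,3):R a4@(1,1):R
t=3: a0@(1,3):P a1@(2,2):R a2@(1,2):P a3@(2,3):R a4@(2,1):R
t=4: a0@(2,3):P a1@(3,2):R a2@(2,2):P a3@(3,3):R a4@(3,1):R
t=5: a0@(3,3):P a1@(0,2):R a2@(3,2):P a3@(0,3):R a4@(0,1):R
t=6: a0@(0,3):P a1@(1,2):R a2@(0,2):P a3@(1,3):R a4@(1,1):R
t=7: a0@(1,3):P a1@(2,2):R a2@(1,2):P a3@(2,3):R a4@(2,1):R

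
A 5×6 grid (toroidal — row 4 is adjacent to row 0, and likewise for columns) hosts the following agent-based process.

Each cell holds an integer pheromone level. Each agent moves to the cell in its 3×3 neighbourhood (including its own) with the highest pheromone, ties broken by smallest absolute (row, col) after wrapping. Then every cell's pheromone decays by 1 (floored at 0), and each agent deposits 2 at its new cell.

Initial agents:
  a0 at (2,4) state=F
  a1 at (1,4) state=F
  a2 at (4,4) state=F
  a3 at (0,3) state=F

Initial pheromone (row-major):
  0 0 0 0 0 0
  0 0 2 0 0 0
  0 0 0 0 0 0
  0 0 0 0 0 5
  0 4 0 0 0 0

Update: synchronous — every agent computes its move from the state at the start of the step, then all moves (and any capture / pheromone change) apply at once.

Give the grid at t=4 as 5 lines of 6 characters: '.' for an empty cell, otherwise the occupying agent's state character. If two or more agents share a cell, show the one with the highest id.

t=1: a0@(3,5) a1@(0,3) a2@(3,5) a3@(1,2) | pheromone: 0 0 0 2 0 0 / 0 0 3 0 0 0 / 0 0 0 0 0 0 / 0 0 0 0 0 8 / 0 3 0 0 0 0
t=2: a0@(3,5) a1@(1,2) a2@(3,5) a3@(1,2) | pheromone: 0 0 0 1 0 0 / 0 0 6 0 0 0 / 0 0 0 0 0 0 / 0 0 0 0 0 11 / 0 2 0 0 0 0
t=3: a0@(3,5) a1@(1,2) a2@(3,5) a3@(1,2) | pheromone: 0 0 0 0 0 0 / 0 0 9 0 0 0 / 0 0 0 0 0 0 / 0 0 0 0 0 14 / 0 1 0 0 0 0
t=4: a0@(3,5) a1@(1,2) a2@(3,5) a3@(1,2) | pheromone: 0 0 0 0 0 0 / 0 0 12 0 0 0 / 0 0 0 0 0 0 / 0 0 0 0 0 17 / 0 0 0 0 0 0

......
..F...
......
.....F
......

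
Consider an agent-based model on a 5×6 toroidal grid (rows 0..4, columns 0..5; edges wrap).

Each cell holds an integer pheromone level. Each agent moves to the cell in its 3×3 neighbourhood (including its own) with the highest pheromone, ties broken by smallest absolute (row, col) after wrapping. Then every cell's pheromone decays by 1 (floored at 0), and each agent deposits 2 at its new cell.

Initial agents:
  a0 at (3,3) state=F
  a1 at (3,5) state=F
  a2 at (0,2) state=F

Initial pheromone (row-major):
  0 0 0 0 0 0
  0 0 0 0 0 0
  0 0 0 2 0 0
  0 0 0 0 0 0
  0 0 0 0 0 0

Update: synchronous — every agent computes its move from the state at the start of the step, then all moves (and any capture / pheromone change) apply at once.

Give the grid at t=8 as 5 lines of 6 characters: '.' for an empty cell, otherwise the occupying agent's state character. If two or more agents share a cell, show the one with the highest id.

t=1: a0@(2,3) a1@(2,0) a2@(0,1) | pheromone: 0 2 0 0 0 0 / 0 0 0 0 0 0 / 2 0 0 3 0 0 / 0 0 0 0 0 0 / 0 0 0 0 0 0
t=2: a0@(2,3) a1@(2,0) a2@(0,1) | pheromone: 0 3 0 0 0 0 / 0 0 0 0 0 0 / 3 0 0 4 0 0 / 0 0 0 0 0 0 / 0 0 0 0 0 0
t=3: a0@(2,3) a1@(2,0) a2@(0,1) | pheromone: 0 4 0 0 0 0 / 0 0 0 0 0 0 / 4 0 0 5 0 0 / 0 0 0 0 0 0 / 0 0 0 0 0 0
t=4: a0@(2,3) a1@(2,0) a2@(0,1) | pheromone: 0 5 0 0 0 0 / 0 0 0 0 0 0 / 5 0 0 6 0 0 / 0 0 0 0 0 0 / 0 0 0 0 0 0
t=5: a0@(2,3) a1@(2,0) a2@(0,1) | pheromone: 0 6 0 0 0 0 / 0 0 0 0 0 0 / 6 0 0 7 0 0 / 0 0 0 0 0 0 / 0 0 0 0 0 0
t=6: a0@(2,3) a1@(2,0) a2@(0,1) | pheromone: 0 7 0 0 0 0 / 0 0 0 0 0 0 / 7 0 0 8 0 0 / 0 0 0 0 0 0 / 0 0 0 0 0 0
t=7: a0@(2,3) a1@(2,0) a2@(0,1) | pheromone: 0 8 0 0 0 0 / 0 0 0 0 0 0 / 8 0 0 9 0 0 / 0 0 0 0 0 0 / 0 0 0 0 0 0
t=8: a0@(2,3) a1@(2,0) a2@(0,1) | pheromone: 0 9 0 0 0 0 / 0 0 0 0 0 0 / 9 0 0 10 0 0 / 0 0 0 0 0 0 / 0 0 0 0 0 0

.F....
......
F..F..
......
......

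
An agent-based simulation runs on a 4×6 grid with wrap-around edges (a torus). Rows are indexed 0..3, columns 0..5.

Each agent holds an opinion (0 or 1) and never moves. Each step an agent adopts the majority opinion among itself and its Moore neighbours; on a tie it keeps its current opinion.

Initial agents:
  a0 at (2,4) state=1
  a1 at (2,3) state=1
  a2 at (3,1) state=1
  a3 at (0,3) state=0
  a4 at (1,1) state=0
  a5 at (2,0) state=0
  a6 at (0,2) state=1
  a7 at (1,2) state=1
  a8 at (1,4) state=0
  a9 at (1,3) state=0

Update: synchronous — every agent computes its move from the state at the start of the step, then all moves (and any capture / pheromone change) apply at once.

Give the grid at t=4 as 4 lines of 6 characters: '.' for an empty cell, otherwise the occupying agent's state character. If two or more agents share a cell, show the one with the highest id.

..11..
.0111.
0..11.
.1....

t=1: a0@(2,4):1 a1@(2,3):1 a2@(3,1):1 a3@(0,3):0 a4@(1,1):0 a5@(2,0):0 a6@(0,2):1 a7@(1,2):1 a8@(1,4):0 a9@(1,3):1
t=2: a0@(2,4):1 a1@(2,3):1 a2@(3,1):1 a3@(0,3):1 a4@(1,1):0 a5@(2,0):0 a6@(0,2):1 a7@(1,2):1 a8@(1,4):1 a9@(1,3):1
t=3: (unchanged — steady state)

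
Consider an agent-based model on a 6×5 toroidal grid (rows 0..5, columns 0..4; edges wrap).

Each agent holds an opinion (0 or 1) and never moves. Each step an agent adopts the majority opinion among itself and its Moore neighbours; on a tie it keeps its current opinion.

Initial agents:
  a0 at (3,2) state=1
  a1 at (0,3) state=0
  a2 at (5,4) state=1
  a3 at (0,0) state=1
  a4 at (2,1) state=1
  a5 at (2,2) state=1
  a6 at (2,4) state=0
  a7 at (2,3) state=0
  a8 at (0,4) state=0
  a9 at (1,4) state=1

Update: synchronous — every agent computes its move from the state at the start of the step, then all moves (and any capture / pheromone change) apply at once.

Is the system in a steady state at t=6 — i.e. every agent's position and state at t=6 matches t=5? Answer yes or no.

t=1: a0@(3,2):1 a1@(0,3):0 a2@(5,4):1 a3@(0,0):1 a4@(2,1):1 a5@(2,2):1 a6@(2,4):0 a7@(2,3):1 a8@(0,4):1 a9@(1,4):0
t=2: (unchanged — steady state)

yes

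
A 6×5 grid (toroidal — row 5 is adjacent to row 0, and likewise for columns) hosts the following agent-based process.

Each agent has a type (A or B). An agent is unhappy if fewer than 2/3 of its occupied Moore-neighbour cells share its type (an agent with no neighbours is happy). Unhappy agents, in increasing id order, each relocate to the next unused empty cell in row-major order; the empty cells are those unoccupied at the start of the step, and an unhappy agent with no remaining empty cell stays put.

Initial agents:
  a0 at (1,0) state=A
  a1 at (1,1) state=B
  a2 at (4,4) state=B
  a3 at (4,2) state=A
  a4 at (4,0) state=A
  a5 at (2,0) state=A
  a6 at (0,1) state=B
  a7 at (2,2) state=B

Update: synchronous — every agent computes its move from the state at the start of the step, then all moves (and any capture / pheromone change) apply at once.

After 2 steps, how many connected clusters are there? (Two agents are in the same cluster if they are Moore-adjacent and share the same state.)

4

t=1: a0@(0,0):A a1@(0,2):B a2@(0,3):B a3@(4,2):A a4@(0,4):A a5@(1,2):A a6@(1,3):B a7@(2,2):B
t=2: a0@(0,0):A a1@(0,2):B a2@(0,1):B a3@(4,2):A a4@(1,0):A a5@(1,1):A a6@(1,4):B a7@(2,0):B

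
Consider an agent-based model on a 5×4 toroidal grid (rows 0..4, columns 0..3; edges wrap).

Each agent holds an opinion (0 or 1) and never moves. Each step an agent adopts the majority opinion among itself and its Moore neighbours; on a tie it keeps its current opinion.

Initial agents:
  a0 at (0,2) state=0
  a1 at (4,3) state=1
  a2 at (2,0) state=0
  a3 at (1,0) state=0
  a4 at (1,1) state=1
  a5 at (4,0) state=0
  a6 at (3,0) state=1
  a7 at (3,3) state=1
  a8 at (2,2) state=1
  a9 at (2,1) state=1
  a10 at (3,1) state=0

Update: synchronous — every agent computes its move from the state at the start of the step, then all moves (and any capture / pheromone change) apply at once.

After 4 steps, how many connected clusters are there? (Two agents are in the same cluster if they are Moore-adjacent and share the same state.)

t=1: a0@(0,2):1 a1@(4,3):1 a2@(2,0):1 a3@(1,0):0 a4@(1,1):1 a5@(4,0):1 a6@(3,0):1 a7@(3,3):1 a8@(2,2):1 a9@(2,1):1 a10@(3,1):0
t=2: a0@(0,2):1 a1@(4,3):1 a2@(2,0):1 a3@(1,0):1 a4@(1,1):1 a5@(4,0):1 a6@(3,0):1 a7@(3,3):1 a8@(2,2):1 a9@(2,1):1 a10@(3,1):1
t=3: (unchanged — steady state)

1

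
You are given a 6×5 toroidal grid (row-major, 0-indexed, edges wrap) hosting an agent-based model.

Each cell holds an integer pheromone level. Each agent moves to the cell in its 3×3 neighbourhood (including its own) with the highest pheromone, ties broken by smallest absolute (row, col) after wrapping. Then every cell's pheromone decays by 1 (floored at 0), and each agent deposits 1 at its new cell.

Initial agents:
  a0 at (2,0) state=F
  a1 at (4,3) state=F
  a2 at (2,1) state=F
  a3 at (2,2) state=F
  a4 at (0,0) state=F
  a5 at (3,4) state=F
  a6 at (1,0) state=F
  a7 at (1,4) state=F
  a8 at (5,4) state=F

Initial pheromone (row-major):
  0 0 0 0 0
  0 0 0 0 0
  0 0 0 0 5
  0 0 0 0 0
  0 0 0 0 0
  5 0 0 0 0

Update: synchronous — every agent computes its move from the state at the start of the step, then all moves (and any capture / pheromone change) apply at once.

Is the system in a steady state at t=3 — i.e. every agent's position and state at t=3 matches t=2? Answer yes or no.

t=1: a0@(2,4) a1@(3,2) a2@(1,0) a3@(1,1) a4@(5,0) a5@(2,4) a6@(2,4) a7@(2,4) a8@(5,0) | pheromone: 0 0 0 0 0 / 1 1 0 0 0 / 0 0 0 0 8 / 0 0 1 0 0 / 0 0 0 0 0 / 6 0 0 0 0
t=2: a0@(2,4) a1@(3,2) a2@(2,4) a3@(1,0) a4@(5,0) a5@(2,4) a6@(2,4) a7@(2,4) a8@(5,0) | pheromone: 0 0 0 0 0 / 1 0 0 0 0 / 0 0 0 0 12 / 0 0 1 0 0 / 0 0 0 0 0 / 7 0 0 0 0
t=3: a0@(2,4) a1@(3,2) a2@(2,4) a3@(2,4) a4@(5,0) a5@(2,4) a6@(2,4) a7@(2,4) a8@(5,0) | pheromone: 0 0 0 0 0 / 0 0 0 0 0 / 0 0 0 0 17 / 0 0 1 0 0 / 0 0 0 0 0 / 8 0 0 0 0

no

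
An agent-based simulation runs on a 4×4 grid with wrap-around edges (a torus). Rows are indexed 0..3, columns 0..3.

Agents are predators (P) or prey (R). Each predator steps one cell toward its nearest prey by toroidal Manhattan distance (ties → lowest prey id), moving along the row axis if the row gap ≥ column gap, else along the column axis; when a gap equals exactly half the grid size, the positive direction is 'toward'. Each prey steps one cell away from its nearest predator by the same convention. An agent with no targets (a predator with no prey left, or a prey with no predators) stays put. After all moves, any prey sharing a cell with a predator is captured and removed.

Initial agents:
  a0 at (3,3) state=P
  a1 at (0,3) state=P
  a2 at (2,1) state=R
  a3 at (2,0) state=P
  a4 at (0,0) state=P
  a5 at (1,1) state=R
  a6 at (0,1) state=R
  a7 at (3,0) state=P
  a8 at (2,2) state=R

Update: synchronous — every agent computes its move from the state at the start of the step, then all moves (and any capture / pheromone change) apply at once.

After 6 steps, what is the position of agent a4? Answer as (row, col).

(0, 0)

t=1: a0@(2,3):P a1@(0,0):P a2@(2,2):R a3@(2,1):P a4@(0,1):P a6@(0,2):R a7@(2,0):P a8@(1,2):R
t=2: a0@(2,2):P a1@(0,1):P a3@(2,2):P a4@(0,2):P a6@(0,3):R a7@(2,1):P
t=3: a0@(3,2):P a1@(0,2):P a3@(3,2):P a4@(0,3):P a6@(0,0):R a7@(3,1):P
t=4: a0@(3,3):P a1@(0,3):P a3@(3,3):P a4@(0,0):P a7@(0,1):P
t=5: (unchanged — steady state)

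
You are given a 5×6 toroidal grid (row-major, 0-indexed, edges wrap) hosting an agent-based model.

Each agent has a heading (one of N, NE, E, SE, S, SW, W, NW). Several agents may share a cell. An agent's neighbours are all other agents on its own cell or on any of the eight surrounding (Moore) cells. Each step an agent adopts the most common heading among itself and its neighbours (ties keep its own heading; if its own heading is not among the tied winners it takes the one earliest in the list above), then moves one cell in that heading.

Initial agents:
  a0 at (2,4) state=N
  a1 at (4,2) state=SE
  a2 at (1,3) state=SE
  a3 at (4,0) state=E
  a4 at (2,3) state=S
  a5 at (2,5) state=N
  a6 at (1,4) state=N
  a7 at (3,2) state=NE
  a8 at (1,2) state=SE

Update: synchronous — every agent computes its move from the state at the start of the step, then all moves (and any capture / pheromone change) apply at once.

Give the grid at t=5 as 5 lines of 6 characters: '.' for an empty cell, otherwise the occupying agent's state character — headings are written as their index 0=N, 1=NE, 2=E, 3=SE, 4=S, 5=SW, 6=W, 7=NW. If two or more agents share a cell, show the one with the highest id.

t=1: a0@(1,4):N a1@(0,3):SE a2@(2,4):SE a3@(4,1):E a4@(1,3):N a5@(1,5):N a6@(0,4):N a7@(2,3):NE a8@(2,3):SE
t=2: a0@(0,4):N a1@(4,3):N a2@(1,4):N a3@(4,2):E a4@(0,3):N a5@(0,5):N a6@(4,4):N a7@(1,3):N a8@(3,4):SE
t=3: a0@(4,4):N a1@(3,3):N a2@(0,4):N a3@(3,2):N a4@(4,3):N a5@(4,5):N a6@(3,4):N a7@(0,3):N a8@(2,4):N
t=4: a0@(3,4):N a1@(2,3):N a2@(4,4):N a3@(2,2):N a4@(3,3):N a5@(3,5):N a6@(2,4):N a7@(4,3):N a8@(1,4):N
t=5: a0@(2,4):N a1@(1,3):N a2@(3,4):N a3@(1,2):N a4@(2,3):N a5@(2,5):N a6@(1,4):N a7@(3,3):N a8@(0,4):N

....0.
..000.
...000
...00.
......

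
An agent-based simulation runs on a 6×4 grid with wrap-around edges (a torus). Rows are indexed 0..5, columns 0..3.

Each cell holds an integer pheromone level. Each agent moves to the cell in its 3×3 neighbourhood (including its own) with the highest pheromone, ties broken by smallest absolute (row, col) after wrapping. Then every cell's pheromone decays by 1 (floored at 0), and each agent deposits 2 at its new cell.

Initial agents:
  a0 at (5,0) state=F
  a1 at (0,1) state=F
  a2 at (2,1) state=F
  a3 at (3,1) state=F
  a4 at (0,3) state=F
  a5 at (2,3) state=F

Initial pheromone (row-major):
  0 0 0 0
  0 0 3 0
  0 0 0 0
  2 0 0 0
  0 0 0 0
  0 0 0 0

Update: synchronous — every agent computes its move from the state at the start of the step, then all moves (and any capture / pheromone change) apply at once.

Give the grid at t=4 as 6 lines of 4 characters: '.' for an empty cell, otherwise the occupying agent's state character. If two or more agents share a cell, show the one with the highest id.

t=1: a0@(0,0) a1@(1,2) a2@(1,2) a3@(3,0) a4@(1,2) a5@(1,2) | pheromone: 2 0 0 0 / 0 0 10 0 / 0 0 0 0 / 3 0 0 0 / 0 0 0 0 / 0 0 0 0
t=2: a0@(0,0) a1@(1,2) a2@(1,2) a3@(3,0) a4@(1,2) a5@(1,2) | pheromone: 3 0 0 0 / 0 0 17 0 / 0 0 0 0 / 4 0 0 0 / 0 0 0 0 / 0 0 0 0
t=3: a0@(0,0) a1@(1,2) a2@(1,2) a3@(3,0) a4@(1,2) a5@(1,2) | pheromone: 4 0 0 0 / 0 0 24 0 / 0 0 0 0 / 5 0 0 0 / 0 0 0 0 / 0 0 0 0
t=4: a0@(0,0) a1@(1,2) a2@(1,2) a3@(3,0) a4@(1,2) a5@(1,2) | pheromone: 5 0 0 0 / 0 0 31 0 / 0 0 0 0 / 6 0 0 0 / 0 0 0 0 / 0 0 0 0

F...
..F.
....
F...
....
....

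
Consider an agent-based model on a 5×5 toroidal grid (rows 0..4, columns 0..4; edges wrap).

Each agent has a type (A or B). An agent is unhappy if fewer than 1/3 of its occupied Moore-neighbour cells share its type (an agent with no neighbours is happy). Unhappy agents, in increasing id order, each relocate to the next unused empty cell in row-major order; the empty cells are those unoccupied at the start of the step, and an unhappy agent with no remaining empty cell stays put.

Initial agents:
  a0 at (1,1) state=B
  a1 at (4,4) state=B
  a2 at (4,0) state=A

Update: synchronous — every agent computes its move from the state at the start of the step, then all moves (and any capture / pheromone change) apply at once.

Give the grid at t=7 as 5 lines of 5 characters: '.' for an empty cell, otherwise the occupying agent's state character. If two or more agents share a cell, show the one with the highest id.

t=1: a0@(1,1):B a1@(0,0):B a2@(0,1):A
t=2: a0@(1,1):B a1@(0,0):B a2@(0,2):A
t=3: a0@(1,1):B a1@(0,0):B a2@(0,1):A
t=4: a0@(1,1):B a1@(0,0):B a2@(0,2):A
t=5: a0@(1,1):B a1@(0,0):B a2@(0,1):A
t=6: a0@(1,1):B a1@(0,0):B a2@(0,2):A
t=7: a0@(1,1):B a1@(0,0):B a2@(0,1):A

BA...
.B...
.....
.....
.....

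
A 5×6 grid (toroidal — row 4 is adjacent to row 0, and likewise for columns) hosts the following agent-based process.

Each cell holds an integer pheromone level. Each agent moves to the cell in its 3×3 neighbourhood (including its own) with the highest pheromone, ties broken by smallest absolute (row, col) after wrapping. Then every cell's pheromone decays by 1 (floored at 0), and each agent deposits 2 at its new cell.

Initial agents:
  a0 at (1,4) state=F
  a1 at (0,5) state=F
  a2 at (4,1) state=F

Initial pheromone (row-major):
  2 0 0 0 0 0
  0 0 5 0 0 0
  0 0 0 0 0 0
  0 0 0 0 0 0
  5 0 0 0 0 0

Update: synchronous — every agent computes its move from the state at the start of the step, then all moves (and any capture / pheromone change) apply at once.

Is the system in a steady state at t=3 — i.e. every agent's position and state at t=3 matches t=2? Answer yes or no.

yes

t=1: a0@(0,3) a1@(4,0) a2@(4,0) | pheromone: 1 0 0 2 0 0 / 0 0 4 0 0 0 / 0 0 0 0 0 0 / 0 0 0 0 0 0 / 8 0 0 0 0 0
t=2: a0@(1,2) a1@(4,0) a2@(4,0) | pheromone: 0 0 0 1 0 0 / 0 0 5 0 0 0 / 0 0 0 0 0 0 / 0 0 0 0 0 0 / 11 0 0 0 0 0
t=3: a0@(1,2) a1@(4,0) a2@(4,0) | pheromone: 0 0 0 0 0 0 / 0 0 6 0 0 0 / 0 0 0 0 0 0 / 0 0 0 0 0 0 / 14 0 0 0 0 0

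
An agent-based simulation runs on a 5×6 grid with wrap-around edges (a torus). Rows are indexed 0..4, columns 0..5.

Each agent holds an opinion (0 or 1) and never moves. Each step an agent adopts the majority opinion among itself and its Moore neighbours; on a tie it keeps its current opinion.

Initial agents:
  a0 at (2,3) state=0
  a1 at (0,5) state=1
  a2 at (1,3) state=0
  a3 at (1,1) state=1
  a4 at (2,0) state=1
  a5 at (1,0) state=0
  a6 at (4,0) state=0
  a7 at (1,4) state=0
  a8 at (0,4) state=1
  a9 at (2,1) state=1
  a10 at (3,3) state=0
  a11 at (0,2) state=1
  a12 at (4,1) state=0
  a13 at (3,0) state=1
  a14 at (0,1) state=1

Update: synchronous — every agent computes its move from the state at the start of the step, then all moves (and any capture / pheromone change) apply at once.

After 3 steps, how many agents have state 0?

5

t=1: a0@(2,3):0 a1@(0,5):0 a2@(1,3):0 a3@(1,1):1 a4@(2,0):1 a5@(1,0):1 a6@(4,0):1 a7@(1,4):0 a8@(0,4):1 a9@(2,1):1 a10@(3,3):0 a11@(0,2):1 a12@(4,1):1 a13@(3,0):1 a14@(0,1):1
t=2: a0@(2,3):0 a1@(0,5):1 a2@(1,3):0 a3@(1,1):1 a4@(2,0):1 a5@(1,0):1 a6@(4,0):1 a7@(1,4):0 a8@(0,4):0 a9@(2,1):1 a10@(3,3):0 a11@(0,2):1 a12@(4,1):1 a13@(3,0):1 a14@(0,1):1
t=3: (unchanged — steady state)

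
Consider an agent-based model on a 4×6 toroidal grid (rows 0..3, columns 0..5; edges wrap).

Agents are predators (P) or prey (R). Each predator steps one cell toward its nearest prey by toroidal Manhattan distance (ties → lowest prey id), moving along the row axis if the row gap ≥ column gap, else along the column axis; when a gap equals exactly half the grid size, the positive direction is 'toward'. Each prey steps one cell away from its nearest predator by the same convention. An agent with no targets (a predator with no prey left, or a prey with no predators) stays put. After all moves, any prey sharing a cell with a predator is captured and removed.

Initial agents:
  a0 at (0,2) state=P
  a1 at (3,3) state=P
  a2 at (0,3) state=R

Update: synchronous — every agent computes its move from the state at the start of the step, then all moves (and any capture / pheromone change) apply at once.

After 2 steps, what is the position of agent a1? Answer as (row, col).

(0, 4)

t=1: a0@(0,3):P a1@(0,3):P a2@(0,4):R
t=2: a0@(0,4):P a1@(0,4):P a2@(0,5):R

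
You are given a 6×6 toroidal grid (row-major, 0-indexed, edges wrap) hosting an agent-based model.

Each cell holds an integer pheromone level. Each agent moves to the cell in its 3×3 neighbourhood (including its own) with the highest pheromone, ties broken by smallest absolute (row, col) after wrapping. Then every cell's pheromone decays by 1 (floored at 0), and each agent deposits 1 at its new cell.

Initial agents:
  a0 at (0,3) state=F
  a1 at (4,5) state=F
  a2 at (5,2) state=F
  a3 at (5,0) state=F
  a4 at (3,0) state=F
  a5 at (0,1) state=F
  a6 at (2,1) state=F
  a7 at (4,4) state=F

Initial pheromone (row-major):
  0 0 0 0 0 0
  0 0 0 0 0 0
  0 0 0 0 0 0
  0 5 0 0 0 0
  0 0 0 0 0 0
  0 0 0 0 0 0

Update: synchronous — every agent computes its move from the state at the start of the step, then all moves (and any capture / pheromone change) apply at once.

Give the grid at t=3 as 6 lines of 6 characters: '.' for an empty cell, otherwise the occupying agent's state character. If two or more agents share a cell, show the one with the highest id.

t=1: a0@(0,2) a1@(3,0) a2@(0,1) a3@(0,0) a4@(3,1) a5@(0,0) a6@(3,1) a7@(3,3) | pheromone: 2 1 1 0 0 0 / 0 0 0 0 0 0 / 0 0 0 0 0 0 / 1 6 0 1 0 0 / 0 0 0 0 0 0 / 0 0 0 0 0 0
t=2: a0@(0,1) a1@(3,1) a2@(0,0) a3@(0,0) a4@(3,1) a5@(0,0) a6@(3,1) a7@(3,3) | pheromone: 4 1 0 0 0 0 / 0 0 0 0 0 0 / 0 0 0 0 0 0 / 0 8 0 1 0 0 / 0 0 0 0 0 0 / 0 0 0 0 0 0
t=3: a0@(0,0) a1@(3,1) a2@(0,0) a3@(0,0) a4@(3,1) a5@(0,0) a6@(3,1) a7@(3,3) | pheromone: 7 0 0 0 0 0 / 0 0 0 0 0 0 / 0 0 0 0 0 0 / 0 10 0 1 0 0 / 0 0 0 0 0 0 / 0 0 0 0 0 0

F.....
......
......
.F.F..
......
......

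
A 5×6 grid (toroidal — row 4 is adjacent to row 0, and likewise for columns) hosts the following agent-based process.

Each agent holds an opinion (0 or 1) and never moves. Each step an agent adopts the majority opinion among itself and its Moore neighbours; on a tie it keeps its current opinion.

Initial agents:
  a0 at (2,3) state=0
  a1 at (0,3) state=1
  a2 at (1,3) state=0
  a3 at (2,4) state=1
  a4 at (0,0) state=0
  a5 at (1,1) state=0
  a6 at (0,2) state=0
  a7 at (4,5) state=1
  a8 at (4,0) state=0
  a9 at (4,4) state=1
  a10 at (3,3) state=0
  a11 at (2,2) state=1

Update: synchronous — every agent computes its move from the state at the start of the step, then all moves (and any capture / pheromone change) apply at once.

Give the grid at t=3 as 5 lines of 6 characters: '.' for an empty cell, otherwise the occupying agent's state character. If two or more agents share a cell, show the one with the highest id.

t=1: a0@(2,3):0 a1@(0,3):1 a2@(1,3):0 a3@(2,4):0 a4@(0,0):0 a5@(1,1):0 a6@(0,2):0 a7@(4,5):1 a8@(4,0):0 a9@(4,4):1 a10@(3,3):1 a11@(2,2):0
t=2: a0@(2,3):0 a1@(0,3):1 a2@(1,3):0 a3@(2,4):0 a4@(0,0):0 a5@(1,1):0 a6@(0,2):0 a7@(4,5):1 a8@(4,0):0 a9@(4,4):1 a10@(3,3):0 a11@(2,2):0
t=3: (unchanged — steady state)

0.01..
.0.0..
..000.
...0..
0...11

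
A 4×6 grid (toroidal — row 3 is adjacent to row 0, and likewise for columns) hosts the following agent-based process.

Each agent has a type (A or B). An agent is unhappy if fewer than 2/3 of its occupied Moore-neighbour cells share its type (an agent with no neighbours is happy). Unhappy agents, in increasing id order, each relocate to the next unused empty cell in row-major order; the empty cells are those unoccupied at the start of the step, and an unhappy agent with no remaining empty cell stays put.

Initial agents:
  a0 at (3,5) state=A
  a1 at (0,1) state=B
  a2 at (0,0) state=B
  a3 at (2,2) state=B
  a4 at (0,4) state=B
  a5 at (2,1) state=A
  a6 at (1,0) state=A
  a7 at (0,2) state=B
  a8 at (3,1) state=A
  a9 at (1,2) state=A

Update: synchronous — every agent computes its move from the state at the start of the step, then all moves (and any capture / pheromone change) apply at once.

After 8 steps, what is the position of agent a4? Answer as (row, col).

(1, 2)

t=1: a0@(0,3):A a1@(0,5):B a2@(1,1):B a3@(1,3):B a4@(1,4):B a5@(2,1):A a6@(1,5):A a7@(2,0):B a8@(2,3):A a9@(2,4):A
t=2: a0@(0,0):A a1@(0,1):B a2@(0,2):B a3@(0,4):B a4@(1,0):B a5@(1,2):A a6@(2,2):A a7@(2,5):B a8@(3,0):A a9@(3,1):A
t=3: a0@(0,3):A a1@(0,5):B a2@(1,1):B a3@(0,4):B a4@(1,0):B a5@(1,3):A a6@(2,2):A a7@(1,4):B a8@(1,5):A a9@(2,0):A
t=4: a0@(0,0):A a1@(0,5):B a2@(0,1):B a3@(0,2):B a4@(1,2):B a5@(2,1):A a6@(2,3):A a7@(2,4):B a8@(2,5):A a9@(3,0):A
t=5: a0@(0,3):A a1@(0,4):B a2@(1,0):B a3@(0,2):B a4@(1,1):B a5@(1,3):A a6@(1,4):A a7@(1,5):B a8@(2,0):A a9@(2,2):A
t=6: a0@(0,0):A a1@(0,1):B a2@(1,0):B a3@(0,5):B a4@(1,2):B a5@(2,1):A a6@(2,3):A a7@(2,4):B a8@(2,5):A a9@(3,0):A
t=7: a0@(0,2):A a1@(0,3):B a2@(0,4):B a3@(1,1):B a4@(1,3):B a5@(1,4):A a6@(1,5):A a7@(2,0):B a8@(2,2):A a9@(3,1):A
t=8: a0@(0,0):A a1@(0,1):B a2@(0,5):B a3@(1,0):B a4@(1,2):B a5@(2,1):A a6@(2,3):A a7@(2,4):B a8@(2,5):A a9@(3,1):A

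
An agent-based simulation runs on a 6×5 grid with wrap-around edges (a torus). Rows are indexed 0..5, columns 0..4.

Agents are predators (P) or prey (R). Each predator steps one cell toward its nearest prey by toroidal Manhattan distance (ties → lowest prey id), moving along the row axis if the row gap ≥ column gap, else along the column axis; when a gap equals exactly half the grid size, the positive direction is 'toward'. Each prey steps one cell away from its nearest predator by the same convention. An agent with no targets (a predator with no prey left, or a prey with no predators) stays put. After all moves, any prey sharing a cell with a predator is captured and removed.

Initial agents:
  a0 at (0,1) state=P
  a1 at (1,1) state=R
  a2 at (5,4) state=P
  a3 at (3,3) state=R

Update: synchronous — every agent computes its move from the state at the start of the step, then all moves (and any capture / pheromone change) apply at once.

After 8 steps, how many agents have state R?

t=1: a0@(1,1):P a1@(2,1):R a2@(4,4):P a3@(2,3):R
t=2: a0@(2,1):P a1@(3,1):R a2@(3,4):P a3@(2,4):R
t=3: a0@(3,1):P a1@(4,1):R a2@(2,4):P a3@(1,4):R
t=4: a0@(4,1):P a1@(5,1):R a2@(1,4):P a3@(0,4):R
t=5: a0@(5,1):P a1@(0,1):R a2@(0,4):P a3@(5,4):R
t=6: a0@(0,1):P a1@(1,1):R a2@(5,4):P a3@(4,4):R
t=7: a0@(1,1):P a1@(2,1):R a2@(4,4):P a3@(3,4):R
t=8: a0@(2,1):P a1@(3,1):R a2@(3,4):P a3@(2,4):R

2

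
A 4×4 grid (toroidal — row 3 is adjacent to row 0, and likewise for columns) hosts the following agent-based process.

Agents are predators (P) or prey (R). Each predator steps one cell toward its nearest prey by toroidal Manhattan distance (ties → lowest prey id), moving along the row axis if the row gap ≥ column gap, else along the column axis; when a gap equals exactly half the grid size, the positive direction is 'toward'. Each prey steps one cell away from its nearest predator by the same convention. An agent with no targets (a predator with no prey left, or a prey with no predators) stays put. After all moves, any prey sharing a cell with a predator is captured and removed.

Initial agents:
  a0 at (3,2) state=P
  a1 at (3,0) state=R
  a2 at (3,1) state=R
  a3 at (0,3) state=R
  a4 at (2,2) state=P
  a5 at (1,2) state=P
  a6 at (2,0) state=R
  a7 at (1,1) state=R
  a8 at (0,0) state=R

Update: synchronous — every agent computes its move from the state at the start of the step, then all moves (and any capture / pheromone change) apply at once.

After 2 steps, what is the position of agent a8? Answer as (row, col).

(1, 3)

t=1: a0@(3,1):P a1@(3,3):R a2@(3,0):R a3@(1,3):R a4@(3,2):P a5@(1,1):P a6@(2,3):R a7@(1,0):R a8@(0,3):R
t=2: a0@(3,0):P a3@(1,2):R a4@(3,3):P a5@(1,0):P a6@(1,3):R a7@(1,3):R a8@(1,3):R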